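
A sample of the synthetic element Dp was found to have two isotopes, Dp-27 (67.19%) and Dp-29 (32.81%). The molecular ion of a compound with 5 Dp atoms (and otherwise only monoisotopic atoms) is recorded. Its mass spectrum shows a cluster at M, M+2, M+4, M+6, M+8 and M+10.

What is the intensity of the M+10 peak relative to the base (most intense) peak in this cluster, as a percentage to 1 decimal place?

1.1%

(0.6719 + 0.3281)^5 gives M 0.1369, M+2 0.3343, M+4 0.3265, M+6 0.1595, M+8 0.0389, M+10 0.0038; the largest is M+2.
P(M+2) = C(5,1) × 0.6719^4 × 0.3281^1 = 5 × 0.20380675 × 0.3281 = 0.334345 (base)
P(M+10) = C(5,5) × 0.6719^0 × 0.3281^5 = 1 × 1.0000 × 0.00380217 = 0.003802
Relative intensity = 0.003802 / 0.334345 × 100 = 1.1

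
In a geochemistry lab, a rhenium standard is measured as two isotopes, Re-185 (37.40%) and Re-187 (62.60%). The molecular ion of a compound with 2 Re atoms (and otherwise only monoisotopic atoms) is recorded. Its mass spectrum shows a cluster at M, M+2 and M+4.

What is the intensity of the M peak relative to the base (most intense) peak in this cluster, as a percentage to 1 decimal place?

29.9%

Term probabilities: M 0.1399, M+2 0.4682, M+4 0.3919. Base peak = M+2.
P(M+2) = C(2,1) × 0.3740^1 × 0.6260^1 = 2 × 0.3740 × 0.6260 = 0.468248 (base)
P(M) = C(2,0) × 0.3740^2 × 0.6260^0 = 1 × 0.139876 × 1.0000 = 0.139876
Relative intensity = 0.139876 / 0.468248 × 100 = 29.9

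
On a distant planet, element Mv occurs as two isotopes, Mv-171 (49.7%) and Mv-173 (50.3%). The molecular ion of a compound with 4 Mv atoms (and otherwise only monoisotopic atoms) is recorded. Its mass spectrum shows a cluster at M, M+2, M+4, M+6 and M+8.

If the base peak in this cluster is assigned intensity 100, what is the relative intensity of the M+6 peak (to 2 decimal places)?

Term probabilities: M 0.0610, M+2 0.2470, M+4 0.3750, M+6 0.2530, M+8 0.0640. Base peak = M+4.
P(M+4) = C(4,2) × 0.497^2 × 0.503^2 = 6 × 0.247009 × 0.253009 = 0.374973 (base)
P(M+6) = C(4,3) × 0.497^1 × 0.503^3 = 4 × 0.4970 × 0.12726353 = 0.253000
Relative intensity = 0.253000 / 0.374973 × 100 = 67.47

67.47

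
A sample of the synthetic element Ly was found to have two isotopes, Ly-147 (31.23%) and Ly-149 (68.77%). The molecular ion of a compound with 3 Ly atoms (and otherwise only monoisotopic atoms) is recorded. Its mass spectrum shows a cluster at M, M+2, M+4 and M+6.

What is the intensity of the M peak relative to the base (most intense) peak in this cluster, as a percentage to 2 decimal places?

Binomial terms of (0.3123 + 0.6877)^3: M 0.0305, M+2 0.2012, M+4 0.4431, M+6 0.3252 → M+4 is the base peak.
P(M+4) = C(3,2) × 0.3123^1 × 0.6877^2 = 3 × 0.3123 × 0.47293129 = 0.443089 (base)
P(M) = C(3,0) × 0.3123^3 × 0.6877^0 = 1 × 0.03045902 × 1.0000 = 0.030459
Relative intensity = 0.030459 / 0.443089 × 100 = 6.87

6.87%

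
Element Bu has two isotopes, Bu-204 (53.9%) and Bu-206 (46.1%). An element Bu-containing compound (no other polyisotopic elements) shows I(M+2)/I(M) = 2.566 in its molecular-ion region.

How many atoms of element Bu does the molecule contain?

With n Bu atoms, P(M+2)/P(M) = C(n,1)·p^(n−1)q / p^n = n·q/p = n · 0.461/0.539.
n = 2.566 × 0.539/0.461 = 3.00 ≈ 3

3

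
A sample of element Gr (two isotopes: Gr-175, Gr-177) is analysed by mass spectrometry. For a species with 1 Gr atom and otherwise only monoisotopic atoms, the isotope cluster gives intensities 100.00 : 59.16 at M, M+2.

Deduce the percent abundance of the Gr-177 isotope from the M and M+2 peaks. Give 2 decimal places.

37.17%

If p is the fraction of Gr that is Gr-175, then I(M+2)/I(M) = [C(1,1)·p^0·(1−p)] / p^1 = 1·(1−p)/p = 59.16/100.00 = 0.5916
(1−p)/p = 0.5916/1 = 0.5916  ⇒  p = 1/(1 + 0.5916) = 0.6283
Gr-175: 62.83%, Gr-177: 37.17%.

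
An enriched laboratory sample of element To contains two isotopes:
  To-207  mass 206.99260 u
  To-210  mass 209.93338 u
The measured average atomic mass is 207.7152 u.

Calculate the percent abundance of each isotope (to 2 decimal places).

To-207: 75.43%, To-210: 24.57%

Let x be the fractional abundance of To-207; then To-210 has abundance 1 − x.
206.99260·x + 209.93338·(1 − x) = 207.7152
(206.99260 − 209.93338)·x = 207.7152 − 209.93338
x = -2.21818 / -2.94078 = 0.75428 → 75.43% To-207, 24.57% To-210.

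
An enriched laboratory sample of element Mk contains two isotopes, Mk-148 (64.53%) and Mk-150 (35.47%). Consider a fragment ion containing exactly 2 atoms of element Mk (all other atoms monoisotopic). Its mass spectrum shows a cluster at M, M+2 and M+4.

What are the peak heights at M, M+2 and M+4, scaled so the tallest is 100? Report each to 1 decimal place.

The 2 Mk atoms are independent, so intensities follow the terms of (0.6453 + 0.3547)^2.
P(M) = 0.6453^2 = 0.416412
P(M+2) = 2 × 0.6453^1 × 0.3547^1 = 0.457776
P(M+4) = 0.3547^2 = 0.125812
The M+2 peak is largest (0.457776); scaling to 100 gives 91.0 : 100.0 : 27.5.

91.0 : 100.0 : 27.5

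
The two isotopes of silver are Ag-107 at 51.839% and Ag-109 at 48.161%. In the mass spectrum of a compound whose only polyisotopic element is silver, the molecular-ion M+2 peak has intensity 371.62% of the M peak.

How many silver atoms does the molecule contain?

For n independent Ag atoms, I(M+2)/I(M) = n · (abundance Ag-109) / (abundance Ag-107) = n · 0.48161/0.51839.
n = 3.7162 × 0.51839/0.48161 = 4.00 ≈ 4

4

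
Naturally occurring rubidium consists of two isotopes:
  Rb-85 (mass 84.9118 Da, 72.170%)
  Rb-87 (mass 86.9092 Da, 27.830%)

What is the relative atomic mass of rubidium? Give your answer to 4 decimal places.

85.4677 Da

Average mass = Σ (abundance × isotope mass) = 0.72170 × 84.9118 + 0.27830 × 86.9092
= 61.28085 + 24.18683 = 85.46768 Da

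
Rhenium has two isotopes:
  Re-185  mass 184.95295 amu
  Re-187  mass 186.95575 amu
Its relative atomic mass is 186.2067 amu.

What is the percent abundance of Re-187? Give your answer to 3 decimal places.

Writing the weighted mean with unknown fraction x of Re-185:
184.95295·x + 186.95575·(1 − x) = 186.2067
(184.95295 − 186.95575)·x = 186.2067 − 186.95575
x = -0.74905 / -2.00280 = 0.37400 → 37.400% Re-185, 62.600% Re-187.

62.600%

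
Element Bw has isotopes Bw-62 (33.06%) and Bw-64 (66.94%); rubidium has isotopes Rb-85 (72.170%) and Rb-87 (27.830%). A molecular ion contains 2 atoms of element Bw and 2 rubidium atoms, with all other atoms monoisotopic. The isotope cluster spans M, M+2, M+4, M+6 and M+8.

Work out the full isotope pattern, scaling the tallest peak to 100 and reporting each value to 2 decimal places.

13.57 : 65.40 : 100.00 : 51.06 : 8.27

Element Bw pattern (n=2): 0.10929636 : 0.44260728 : 0.44809636
Rubidium pattern (n=2): 0.52085089 : 0.40169822 : 0.07745089
Convolve the two distributions (both contribute in 2-u steps):
  M: 0.10929636×0.52085089 = 0.056927
  M+2: 0.10929636×0.40169822 + 0.44260728×0.52085089 = 0.274437
  M+4: 0.10929636×0.07745089 + 0.44260728×0.40169822 + 0.44809636×0.52085089 = 0.419651
  M+6: 0.44260728×0.07745089 + 0.44809636×0.40169822 = 0.214280
  M+8: 0.44809636×0.07745089 = 0.034705
Scale to base peak (0.419651) = 100: 13.57 : 65.40 : 100.00 : 51.06 : 8.27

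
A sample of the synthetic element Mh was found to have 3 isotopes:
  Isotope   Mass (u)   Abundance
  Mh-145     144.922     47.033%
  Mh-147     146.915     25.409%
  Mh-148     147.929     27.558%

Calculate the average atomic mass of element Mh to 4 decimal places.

Average mass = Σ (abundance × isotope mass) = 0.47033 × 144.922 + 0.25409 × 146.915 + 0.27558 × 147.929
= 68.16116 + 37.32963 + 40.76627 = 146.25706 u

146.2571 u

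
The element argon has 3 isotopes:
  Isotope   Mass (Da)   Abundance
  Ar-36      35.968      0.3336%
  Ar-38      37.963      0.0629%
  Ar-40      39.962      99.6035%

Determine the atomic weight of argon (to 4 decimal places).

Average mass = Σ (abundance × isotope mass) = 0.003336 × 35.968 + 0.000629 × 37.963 + 0.996035 × 39.962
= 0.11999 + 0.02388 + 39.80355 = 39.94742 Da

39.9474 Da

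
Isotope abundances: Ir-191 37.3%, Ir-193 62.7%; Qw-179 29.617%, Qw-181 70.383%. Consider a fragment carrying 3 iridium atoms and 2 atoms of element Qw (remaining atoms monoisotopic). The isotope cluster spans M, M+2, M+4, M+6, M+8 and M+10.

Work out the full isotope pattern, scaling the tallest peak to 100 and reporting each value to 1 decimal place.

Iridium pattern (n=3): 0.05189512 : 0.26170165 : 0.43991135 : 0.24649188
Element Qw pattern (n=2): 0.08771667 : 0.41690666 : 0.49537667
Convolve the two distributions (both contribute in 2-u steps):
  M: 0.05189512×0.08771667 = 0.004552
  M+2: 0.05189512×0.41690666 + 0.26170165×0.08771667 = 0.044591
  M+4: 0.05189512×0.49537667 + 0.26170165×0.41690666 + 0.43991135×0.08771667 = 0.173400
  M+6: 0.26170165×0.49537667 + 0.43991135×0.41690666 + 0.24649188×0.08771667 = 0.334664
  M+8: 0.43991135×0.49537667 + 0.24649188×0.41690666 = 0.320686
  M+10: 0.24649188×0.49537667 = 0.122106
Scale to base peak (0.334664) = 100: 1.4 : 13.3 : 51.8 : 100.0 : 95.8 : 36.5

1.4 : 13.3 : 51.8 : 100.0 : 95.8 : 36.5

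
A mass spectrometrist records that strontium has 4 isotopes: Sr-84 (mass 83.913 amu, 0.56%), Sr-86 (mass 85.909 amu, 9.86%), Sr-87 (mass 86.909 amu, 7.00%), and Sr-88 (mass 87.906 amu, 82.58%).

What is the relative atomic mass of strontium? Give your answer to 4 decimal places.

The abundance-weighted mean is 0.0056 × 83.913 + 0.0986 × 85.909 + 0.0700 × 86.909 + 0.8258 × 87.906
= 0.46991 + 8.47063 + 6.08363 + 72.59277 = 87.61694 amu

87.6169 amu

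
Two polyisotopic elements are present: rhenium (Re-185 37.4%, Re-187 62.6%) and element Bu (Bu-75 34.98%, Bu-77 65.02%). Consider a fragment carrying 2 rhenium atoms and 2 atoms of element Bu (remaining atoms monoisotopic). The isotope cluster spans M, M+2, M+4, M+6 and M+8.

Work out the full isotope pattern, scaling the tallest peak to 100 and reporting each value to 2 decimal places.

Rhenium pattern (n=2): 0.139876 : 0.468248 : 0.391876
Element Bu pattern (n=2): 0.12236004 : 0.45487992 : 0.42276004
Convolve the two distributions (both contribute in 2-u steps):
  M: 0.139876×0.12236004 = 0.017115
  M+2: 0.139876×0.45487992 + 0.468248×0.12236004 = 0.120922
  M+4: 0.139876×0.42276004 + 0.468248×0.45487992 + 0.391876×0.12236004 = 0.320081
  M+6: 0.468248×0.42276004 + 0.391876×0.45487992 = 0.376213
  M+8: 0.391876×0.42276004 = 0.165670
Scale to base peak (0.376213) = 100: 4.55 : 32.14 : 85.08 : 100.00 : 44.04

4.55 : 32.14 : 85.08 : 100.00 : 44.04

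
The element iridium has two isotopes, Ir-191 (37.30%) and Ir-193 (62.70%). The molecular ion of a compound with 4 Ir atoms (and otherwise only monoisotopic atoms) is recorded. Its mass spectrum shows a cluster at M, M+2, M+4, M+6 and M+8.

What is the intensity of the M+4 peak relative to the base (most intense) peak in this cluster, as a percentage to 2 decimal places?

89.23%

Term probabilities: M 0.0194, M+2 0.1302, M+4 0.3282, M+6 0.3678, M+8 0.1546. Base peak = M+6.
P(M+6) = C(4,3) × 0.3730^1 × 0.6270^3 = 4 × 0.3730 × 0.24649188 = 0.367766 (base)
P(M+4) = C(4,2) × 0.3730^2 × 0.6270^2 = 6 × 0.139129 × 0.393129 = 0.328174
Relative intensity = 0.328174 / 0.367766 × 100 = 89.23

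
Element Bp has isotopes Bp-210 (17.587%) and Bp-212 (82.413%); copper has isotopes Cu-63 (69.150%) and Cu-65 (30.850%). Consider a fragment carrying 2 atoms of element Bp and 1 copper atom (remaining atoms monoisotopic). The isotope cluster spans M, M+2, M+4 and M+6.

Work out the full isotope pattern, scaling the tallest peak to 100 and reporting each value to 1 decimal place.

3.8 : 37.6 : 100.0 : 37.5

Element Bp pattern (n=2): 0.03093026 : 0.28987949 : 0.67919026
Copper pattern (n=1): 0.6915 : 0.3085
Convolve the two distributions (both contribute in 2-u steps):
  M: 0.03093026×0.6915 = 0.021388
  M+2: 0.03093026×0.3085 + 0.28987949×0.6915 = 0.209994
  M+4: 0.28987949×0.3085 + 0.67919026×0.6915 = 0.559088
  M+6: 0.67919026×0.3085 = 0.209530
Scale to base peak (0.559088) = 100: 3.8 : 37.6 : 100.0 : 37.5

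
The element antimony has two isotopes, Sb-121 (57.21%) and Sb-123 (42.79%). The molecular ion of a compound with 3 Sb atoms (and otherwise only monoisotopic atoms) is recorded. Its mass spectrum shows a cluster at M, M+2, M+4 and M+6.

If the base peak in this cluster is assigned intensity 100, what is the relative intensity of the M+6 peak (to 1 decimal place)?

18.6

Binomial terms of (0.5721 + 0.4279)^3: M 0.1872, M+2 0.4202, M+4 0.3143, M+6 0.0783 → M+2 is the base peak.
P(M+2) = C(3,1) × 0.5721^2 × 0.4279^1 = 3 × 0.32729841 × 0.4279 = 0.420153 (base)
P(M+6) = C(3,3) × 0.5721^0 × 0.4279^3 = 1 × 1.0000 × 0.07834781 = 0.078348
Relative intensity = 0.078348 / 0.420153 × 100 = 18.6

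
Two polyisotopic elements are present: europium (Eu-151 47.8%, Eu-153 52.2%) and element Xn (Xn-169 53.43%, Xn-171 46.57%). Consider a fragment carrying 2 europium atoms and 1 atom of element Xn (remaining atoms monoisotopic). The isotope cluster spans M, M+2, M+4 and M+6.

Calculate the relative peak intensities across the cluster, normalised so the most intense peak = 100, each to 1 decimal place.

32.3 : 98.7 : 100.0 : 33.6

Europium pattern (n=2): 0.228484 : 0.499032 : 0.272484
Element Xn pattern (n=1): 0.5343 : 0.4657
Convolve the two distributions (both contribute in 2-u steps):
  M: 0.228484×0.5343 = 0.122079
  M+2: 0.228484×0.4657 + 0.499032×0.5343 = 0.373038
  M+4: 0.499032×0.4657 + 0.272484×0.5343 = 0.377987
  M+6: 0.272484×0.4657 = 0.126896
Scale to base peak (0.377987) = 100: 32.3 : 98.7 : 100.0 : 33.6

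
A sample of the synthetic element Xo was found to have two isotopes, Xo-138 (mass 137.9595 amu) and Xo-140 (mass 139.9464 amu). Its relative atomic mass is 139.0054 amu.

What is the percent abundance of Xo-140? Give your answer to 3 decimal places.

Writing the weighted mean with unknown fraction x of Xo-138:
137.9595·x + 139.9464·(1 − x) = 139.0054
(137.9595 − 139.9464)·x = 139.0054 − 139.9464
x = -0.9410 / -1.9869 = 0.47360 → 47.360% Xo-138, 52.640% Xo-140.

52.640%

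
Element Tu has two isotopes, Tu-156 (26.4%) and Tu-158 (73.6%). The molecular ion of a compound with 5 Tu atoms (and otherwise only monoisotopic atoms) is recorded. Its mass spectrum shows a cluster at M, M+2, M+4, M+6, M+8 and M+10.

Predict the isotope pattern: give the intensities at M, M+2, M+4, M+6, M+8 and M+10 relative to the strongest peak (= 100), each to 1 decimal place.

The 5 Tu atoms are independent, so intensities follow the terms of (0.264 + 0.736)^5.
P(M) = 0.264^5 = 0.001282
P(M+2) = 5 × 0.264^4 × 0.736^1 = 0.017876
P(M+4) = 10 × 0.264^3 × 0.736^2 = 0.099671
P(M+6) = 10 × 0.264^2 × 0.736^3 = 0.277870
P(M+8) = 5 × 0.264^1 × 0.736^4 = 0.387334
P(M+10) = 0.736^5 = 0.215968
The M+8 peak is largest (0.387334); scaling to 100 gives 0.3 : 4.6 : 25.7 : 71.7 : 100.0 : 55.8.

0.3 : 4.6 : 25.7 : 71.7 : 100.0 : 55.8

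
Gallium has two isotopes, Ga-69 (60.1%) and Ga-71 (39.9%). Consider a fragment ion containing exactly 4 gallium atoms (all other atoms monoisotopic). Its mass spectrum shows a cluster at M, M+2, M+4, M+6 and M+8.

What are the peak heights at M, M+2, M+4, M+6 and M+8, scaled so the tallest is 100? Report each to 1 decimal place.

37.7 : 100.0 : 99.6 : 44.1 : 7.3

Expanding (0.601 + 0.399)^4:
P(M) = 0.601^4 = 0.130466
P(M+2) = 4 × 0.601^3 × 0.399^1 = 0.346463
P(M+4) = 6 × 0.601^2 × 0.399^2 = 0.345021
P(M+6) = 4 × 0.601^1 × 0.399^3 = 0.152705
P(M+8) = 0.399^4 = 0.025345
The M+2 peak is largest (0.346463); scaling to 100 gives 37.7 : 100.0 : 99.6 : 44.1 : 7.3.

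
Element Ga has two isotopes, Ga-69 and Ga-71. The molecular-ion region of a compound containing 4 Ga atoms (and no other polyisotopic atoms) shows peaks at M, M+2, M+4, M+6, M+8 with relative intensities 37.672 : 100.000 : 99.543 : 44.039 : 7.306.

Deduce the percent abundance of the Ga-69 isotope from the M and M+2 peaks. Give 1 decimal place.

60.1%

Write p for the Ga-69 fraction. I(M+2)/I(M) = [C(4,1)·p^3·(1−p)] / p^4 = 4·(1−p)/p = 100.000/37.672 = 2.6545
(1−p)/p = 2.6545/4 = 0.6636  ⇒  p = 1/(1 + 0.6636) = 0.6011
Ga-69: 60.1%, Ga-71: 39.9%.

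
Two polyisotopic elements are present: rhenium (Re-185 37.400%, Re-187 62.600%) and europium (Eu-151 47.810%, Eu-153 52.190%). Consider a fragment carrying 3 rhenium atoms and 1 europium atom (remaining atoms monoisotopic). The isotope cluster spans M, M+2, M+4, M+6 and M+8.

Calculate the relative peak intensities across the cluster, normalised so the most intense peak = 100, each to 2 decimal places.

Rhenium pattern (n=3): 0.05231362 : 0.26268713 : 0.43968487 : 0.24531438
Europium pattern (n=1): 0.4781 : 0.5219
Convolve the two distributions (both contribute in 2-u steps):
  M: 0.05231362×0.4781 = 0.025011
  M+2: 0.05231362×0.5219 + 0.26268713×0.4781 = 0.152893
  M+4: 0.26268713×0.5219 + 0.43968487×0.4781 = 0.347310
  M+6: 0.43968487×0.5219 + 0.24531438×0.4781 = 0.346756
  M+8: 0.24531438×0.5219 = 0.128030
Scale to base peak (0.347310) = 100: 7.20 : 44.02 : 100.00 : 99.84 : 36.86

7.20 : 44.02 : 100.00 : 99.84 : 36.86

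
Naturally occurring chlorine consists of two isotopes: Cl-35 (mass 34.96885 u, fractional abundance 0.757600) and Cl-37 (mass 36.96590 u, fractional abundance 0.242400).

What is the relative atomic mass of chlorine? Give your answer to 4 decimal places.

35.4529 u

Weight each isotope mass by its fractional abundance: 0.757600 × 34.96885 + 0.242400 × 36.96590
= 26.492401 + 8.960534 = 35.452935 u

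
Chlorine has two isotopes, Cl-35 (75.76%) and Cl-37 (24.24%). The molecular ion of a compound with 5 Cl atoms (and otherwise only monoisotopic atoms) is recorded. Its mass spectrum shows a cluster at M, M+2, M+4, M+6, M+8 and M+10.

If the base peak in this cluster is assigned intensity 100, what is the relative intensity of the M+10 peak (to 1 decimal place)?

0.2

Term probabilities: M 0.2496, M+2 0.3993, M+4 0.2555, M+6 0.0817, M+8 0.0131, M+10 0.0008. Base peak = M+2.
P(M+2) = C(5,1) × 0.7576^4 × 0.2424^1 = 5 × 0.32942751 × 0.2424 = 0.399266 (base)
P(M+10) = C(5,5) × 0.7576^0 × 0.2424^5 = 1 × 1.0000 × 0.00083688 = 0.000837
Relative intensity = 0.000837 / 0.399266 × 100 = 0.2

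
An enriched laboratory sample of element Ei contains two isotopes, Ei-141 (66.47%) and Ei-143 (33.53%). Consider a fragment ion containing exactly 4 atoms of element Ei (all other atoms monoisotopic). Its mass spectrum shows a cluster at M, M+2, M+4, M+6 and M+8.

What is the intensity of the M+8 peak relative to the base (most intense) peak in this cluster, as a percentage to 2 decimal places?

Binomial terms of (0.6647 + 0.3353)^4: M 0.1952, M+2 0.3939, M+4 0.2980, M+6 0.1002, M+8 0.0126 → M+2 is the base peak.
P(M+2) = C(4,1) × 0.6647^3 × 0.3353^1 = 4 × 0.2936818 × 0.3353 = 0.393886 (base)
P(M+8) = C(4,4) × 0.6647^0 × 0.3353^4 = 1 × 1.0000 × 0.01263963 = 0.012640
Relative intensity = 0.012640 / 0.393886 × 100 = 3.21

3.21%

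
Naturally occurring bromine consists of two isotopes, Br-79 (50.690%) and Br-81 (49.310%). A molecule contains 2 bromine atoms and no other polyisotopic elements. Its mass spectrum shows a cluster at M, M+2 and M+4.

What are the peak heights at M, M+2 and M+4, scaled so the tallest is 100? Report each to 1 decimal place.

51.4 : 100.0 : 48.6

The 2 Br atoms are independent, so intensities follow the terms of (0.50690 + 0.49310)^2.
P(M) = 0.50690^2 = 0.256948
P(M+2) = 2 × 0.50690^1 × 0.49310^1 = 0.499905
P(M+4) = 0.49310^2 = 0.243148
The M+2 peak is largest (0.499905); scaling to 100 gives 51.4 : 100.0 : 48.6.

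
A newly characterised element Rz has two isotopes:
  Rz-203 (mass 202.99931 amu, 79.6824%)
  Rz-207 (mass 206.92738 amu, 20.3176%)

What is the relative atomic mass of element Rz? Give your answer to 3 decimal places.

203.797 amu

Average mass = Σ (abundance × isotope mass) = 0.796824 × 202.99931 + 0.203176 × 206.92738
= 161.754722 + 42.042677 = 203.797399 amu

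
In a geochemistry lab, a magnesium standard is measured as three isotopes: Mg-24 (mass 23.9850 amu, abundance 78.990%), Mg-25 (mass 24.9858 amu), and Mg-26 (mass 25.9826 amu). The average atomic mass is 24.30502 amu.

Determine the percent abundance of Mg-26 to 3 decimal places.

11.010%

The remaining 21.010% is split between Mg-25 (fraction x) and Mg-26 (fraction 0.21010 − x).
Substituting: 24.9858x + 25.9826(0.21010 − x) = 5.3592685
(24.9858 − 25.9826)x = -0.09967576  ⇒  x = 0.10000, y = 0.11010
Mg-25: 10.000%, Mg-26: 11.010%.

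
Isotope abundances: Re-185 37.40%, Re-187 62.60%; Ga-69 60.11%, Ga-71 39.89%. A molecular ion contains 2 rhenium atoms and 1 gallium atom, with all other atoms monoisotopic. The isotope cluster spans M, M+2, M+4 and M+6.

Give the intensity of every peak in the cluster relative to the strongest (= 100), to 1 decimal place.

Rhenium pattern (n=2): 0.139876 : 0.468248 : 0.391876
Gallium pattern (n=1): 0.6011 : 0.3989
Convolve the two distributions (both contribute in 2-u steps):
  M: 0.139876×0.6011 = 0.084079
  M+2: 0.139876×0.3989 + 0.468248×0.6011 = 0.337260
  M+4: 0.468248×0.3989 + 0.391876×0.6011 = 0.422341
  M+6: 0.391876×0.3989 = 0.156319
Scale to base peak (0.422341) = 100: 19.9 : 79.9 : 100.0 : 37.0

19.9 : 79.9 : 100.0 : 37.0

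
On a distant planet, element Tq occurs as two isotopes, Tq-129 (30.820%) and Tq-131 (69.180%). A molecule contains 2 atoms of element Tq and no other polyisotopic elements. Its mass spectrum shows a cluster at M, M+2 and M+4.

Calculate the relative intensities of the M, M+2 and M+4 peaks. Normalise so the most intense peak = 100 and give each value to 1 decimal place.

19.8 : 89.1 : 100.0

Expanding (0.30820 + 0.69180)^2:
P(M) = 0.30820^2 = 0.094987
P(M+2) = 2 × 0.30820^1 × 0.69180^1 = 0.426426
P(M+4) = 0.69180^2 = 0.478587
The M+4 peak is largest (0.478587); scaling to 100 gives 19.8 : 89.1 : 100.0.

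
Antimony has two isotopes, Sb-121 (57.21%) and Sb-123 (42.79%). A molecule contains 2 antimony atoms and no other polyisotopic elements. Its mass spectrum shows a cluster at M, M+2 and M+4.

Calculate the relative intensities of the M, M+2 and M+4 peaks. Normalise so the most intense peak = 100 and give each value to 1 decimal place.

66.8 : 100.0 : 37.4

Each Sb atom is independently Sb-121 (p = 0.5721) or Sb-123 (q = 0.4279); the cluster is the binomial expansion (p + q)^2.
P(M) = 0.5721^2 = 0.327298
P(M+2) = 2 × 0.5721^1 × 0.4279^1 = 0.489603
P(M+4) = 0.4279^2 = 0.183098
The M+2 peak is largest (0.489603); scaling to 100 gives 66.8 : 100.0 : 37.4.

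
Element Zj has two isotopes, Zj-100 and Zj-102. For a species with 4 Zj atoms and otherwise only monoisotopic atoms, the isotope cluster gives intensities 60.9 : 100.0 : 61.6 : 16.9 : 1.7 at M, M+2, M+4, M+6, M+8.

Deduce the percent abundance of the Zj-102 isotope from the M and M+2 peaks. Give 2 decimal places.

29.10%

Write p for the Zj-100 fraction. I(M+2)/I(M) = [C(4,1)·p^3·(1−p)] / p^4 = 4·(1−p)/p = 100.0/60.9 = 1.6420
(1−p)/p = 1.6420/4 = 0.4105  ⇒  p = 1/(1 + 0.4105) = 0.7090
Zj-100: 70.90%, Zj-102: 29.10%.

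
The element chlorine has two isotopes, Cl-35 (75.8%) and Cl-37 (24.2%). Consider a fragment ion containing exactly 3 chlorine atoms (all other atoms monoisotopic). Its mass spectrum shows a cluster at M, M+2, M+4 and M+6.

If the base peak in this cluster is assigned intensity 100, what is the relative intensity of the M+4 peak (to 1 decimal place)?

Term probabilities: M 0.4355, M+2 0.4171, M+4 0.1332, M+6 0.0142. Base peak = M.
P(M) = C(3,0) × 0.758^3 × 0.242^0 = 1 × 0.43551951 × 1.0000 = 0.435520 (base)
P(M+4) = C(3,2) × 0.758^1 × 0.242^2 = 3 × 0.7580 × 0.058564 = 0.133175
Relative intensity = 0.133175 / 0.435520 × 100 = 30.6

30.6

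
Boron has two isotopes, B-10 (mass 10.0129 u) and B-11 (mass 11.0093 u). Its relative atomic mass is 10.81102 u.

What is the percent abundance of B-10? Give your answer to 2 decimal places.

19.90%

Writing the weighted mean with unknown fraction x of B-10:
10.0129·x + 11.0093·(1 − x) = 10.81102
(10.0129 − 11.0093)·x = 10.81102 − 11.0093
x = -0.19828 / -0.9964 = 0.19900 → 19.90% B-10, 80.10% B-11.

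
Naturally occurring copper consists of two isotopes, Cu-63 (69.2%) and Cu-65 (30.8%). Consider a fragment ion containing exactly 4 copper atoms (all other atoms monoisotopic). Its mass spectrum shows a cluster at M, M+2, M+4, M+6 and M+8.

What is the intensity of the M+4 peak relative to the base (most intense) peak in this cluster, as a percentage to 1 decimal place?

(0.692 + 0.308)^4 gives M 0.2293, M+2 0.4083, M+4 0.2726, M+6 0.0809, M+8 0.0090; the largest is M+2.
P(M+2) = C(4,1) × 0.692^3 × 0.308^1 = 4 × 0.33137389 × 0.3080 = 0.408253 (base)
P(M+4) = C(4,2) × 0.692^2 × 0.308^2 = 6 × 0.478864 × 0.094864 = 0.272562
Relative intensity = 0.272562 / 0.408253 × 100 = 66.8

66.8%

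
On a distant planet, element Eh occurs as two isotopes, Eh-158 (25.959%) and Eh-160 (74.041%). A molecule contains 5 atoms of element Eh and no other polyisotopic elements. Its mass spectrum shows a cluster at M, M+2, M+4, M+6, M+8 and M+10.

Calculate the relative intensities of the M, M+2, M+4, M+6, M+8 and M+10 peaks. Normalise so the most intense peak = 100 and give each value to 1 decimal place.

Each Eh atom is independently Eh-158 (p = 0.25959) or Eh-160 (q = 0.74041); the cluster is the binomial expansion (p + q)^5.
P(M) = 0.25959^5 = 0.001179
P(M+2) = 5 × 0.25959^4 × 0.74041^1 = 0.016811
P(M+4) = 10 × 0.25959^3 × 0.74041^2 = 0.095898
P(M+6) = 10 × 0.25959^2 × 0.74041^3 = 0.273522
P(M+8) = 5 × 0.25959^1 × 0.74041^4 = 0.390074
P(M+10) = 0.74041^5 = 0.222516
The M+8 peak is largest (0.390074); scaling to 100 gives 0.3 : 4.3 : 24.6 : 70.1 : 100.0 : 57.0.

0.3 : 4.3 : 24.6 : 70.1 : 100.0 : 57.0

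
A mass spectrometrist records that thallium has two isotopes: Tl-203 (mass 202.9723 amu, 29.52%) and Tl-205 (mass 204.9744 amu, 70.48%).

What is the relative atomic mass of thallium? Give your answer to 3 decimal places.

The abundance-weighted mean is 0.2952 × 202.9723 + 0.7048 × 204.9744
= 59.91742 + 144.46596 = 204.38338 amu

204.383 amu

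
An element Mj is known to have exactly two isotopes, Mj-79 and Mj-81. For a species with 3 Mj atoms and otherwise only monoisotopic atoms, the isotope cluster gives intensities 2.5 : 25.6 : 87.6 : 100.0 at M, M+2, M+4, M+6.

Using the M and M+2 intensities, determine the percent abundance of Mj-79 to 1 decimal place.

22.7%

Let p = fractional abundance of Mj-79. I(M+2)/I(M) = [C(3,1)·p^2·(1−p)] / p^3 = 3·(1−p)/p = 25.6/2.5 = 10.2400
(1−p)/p = 10.2400/3 = 3.4133  ⇒  p = 1/(1 + 3.4133) = 0.2266
Mj-79: 22.7%, Mj-81: 77.3%.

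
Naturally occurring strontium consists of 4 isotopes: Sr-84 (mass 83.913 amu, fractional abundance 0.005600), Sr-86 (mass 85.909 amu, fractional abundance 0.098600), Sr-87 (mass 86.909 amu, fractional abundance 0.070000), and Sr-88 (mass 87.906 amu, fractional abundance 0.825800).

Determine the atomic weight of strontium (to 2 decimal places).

Ar = Σ fᵢ·mᵢ = 0.005600 × 83.913 + 0.098600 × 85.909 + 0.070000 × 86.909 + 0.825800 × 87.906
= 0.4699 + 8.4706 + 6.0836 + 72.5928 = 87.6169 amu

87.62 amu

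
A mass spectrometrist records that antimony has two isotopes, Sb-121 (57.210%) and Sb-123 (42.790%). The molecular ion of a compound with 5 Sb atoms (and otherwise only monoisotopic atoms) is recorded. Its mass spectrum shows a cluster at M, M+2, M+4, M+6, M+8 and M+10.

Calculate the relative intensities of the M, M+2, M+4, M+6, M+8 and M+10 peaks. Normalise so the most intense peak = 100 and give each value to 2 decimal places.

Expanding (0.57210 + 0.42790)^5:
P(M) = 0.57210^5 = 0.061286
P(M+2) = 5 × 0.57210^4 × 0.42790^1 = 0.229192
P(M+4) = 10 × 0.57210^3 × 0.42790^2 = 0.342847
P(M+6) = 10 × 0.57210^2 × 0.42790^3 = 0.256431
P(M+8) = 5 × 0.57210^1 × 0.42790^4 = 0.095898
P(M+10) = 0.42790^5 = 0.014345
The M+4 peak is largest (0.342847); scaling to 100 gives 17.88 : 66.85 : 100.00 : 74.79 : 27.97 : 4.18.

17.88 : 66.85 : 100.00 : 74.79 : 27.97 : 4.18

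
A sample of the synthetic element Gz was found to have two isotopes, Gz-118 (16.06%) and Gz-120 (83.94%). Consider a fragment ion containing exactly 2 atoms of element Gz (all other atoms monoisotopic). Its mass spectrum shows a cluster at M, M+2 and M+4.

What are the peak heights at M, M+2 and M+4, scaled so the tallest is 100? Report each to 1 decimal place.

3.7 : 38.3 : 100.0

The 2 Gz atoms are independent, so intensities follow the terms of (0.1606 + 0.8394)^2.
P(M) = 0.1606^2 = 0.025792
P(M+2) = 2 × 0.1606^1 × 0.8394^1 = 0.269615
P(M+4) = 0.8394^2 = 0.704592
The M+4 peak is largest (0.704592); scaling to 100 gives 3.7 : 38.3 : 100.0.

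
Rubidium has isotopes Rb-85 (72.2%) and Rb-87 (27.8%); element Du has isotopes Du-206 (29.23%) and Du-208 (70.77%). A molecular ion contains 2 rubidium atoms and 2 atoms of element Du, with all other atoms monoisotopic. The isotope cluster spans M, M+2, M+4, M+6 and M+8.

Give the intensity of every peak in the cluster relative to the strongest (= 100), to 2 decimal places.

Rubidium pattern (n=2): 0.521284 : 0.401432 : 0.077284
Element Du pattern (n=2): 0.08543929 : 0.41372142 : 0.50083929
Convolve the two distributions (both contribute in 2-u steps):
  M: 0.521284×0.08543929 = 0.044538
  M+2: 0.521284×0.41372142 + 0.401432×0.08543929 = 0.249964
  M+4: 0.521284×0.50083929 + 0.401432×0.41372142 + 0.077284×0.08543929 = 0.433764
  M+6: 0.401432×0.50083929 + 0.077284×0.41372142 = 0.233027
  M+8: 0.077284×0.50083929 = 0.038707
Scale to base peak (0.433764) = 100: 10.27 : 57.63 : 100.00 : 53.72 : 8.92

10.27 : 57.63 : 100.00 : 53.72 : 8.92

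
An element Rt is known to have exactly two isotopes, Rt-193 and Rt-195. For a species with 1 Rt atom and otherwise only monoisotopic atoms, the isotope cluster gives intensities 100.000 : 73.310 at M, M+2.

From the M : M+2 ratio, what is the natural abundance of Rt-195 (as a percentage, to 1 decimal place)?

If p is the fraction of Rt that is Rt-193, then I(M+2)/I(M) = [C(1,1)·p^0·(1−p)] / p^1 = 1·(1−p)/p = 73.310/100.000 = 0.7331
(1−p)/p = 0.7331/1 = 0.7331  ⇒  p = 1/(1 + 0.7331) = 0.5770
Rt-193: 57.7%, Rt-195: 42.3%.

42.3%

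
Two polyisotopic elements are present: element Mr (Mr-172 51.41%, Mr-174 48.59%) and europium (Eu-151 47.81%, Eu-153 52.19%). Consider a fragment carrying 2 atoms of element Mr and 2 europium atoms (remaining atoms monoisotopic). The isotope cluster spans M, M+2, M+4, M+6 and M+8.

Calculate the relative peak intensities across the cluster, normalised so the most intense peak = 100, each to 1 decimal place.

16.1 : 65.6 : 100.0 : 67.7 : 17.1

Element Mr pattern (n=2): 0.26429881 : 0.49960238 : 0.23609881
Europium pattern (n=2): 0.22857961 : 0.49904078 : 0.27237961
Convolve the two distributions (both contribute in 2-u steps):
  M: 0.26429881×0.22857961 = 0.060413
  M+2: 0.26429881×0.49904078 + 0.49960238×0.22857961 = 0.246095
  M+4: 0.26429881×0.27237961 + 0.49960238×0.49904078 + 0.23609881×0.22857961 = 0.375279
  M+6: 0.49960238×0.27237961 + 0.23609881×0.49904078 = 0.253904
  M+8: 0.23609881×0.27237961 = 0.064309
Scale to base peak (0.375279) = 100: 16.1 : 65.6 : 100.0 : 67.7 : 17.1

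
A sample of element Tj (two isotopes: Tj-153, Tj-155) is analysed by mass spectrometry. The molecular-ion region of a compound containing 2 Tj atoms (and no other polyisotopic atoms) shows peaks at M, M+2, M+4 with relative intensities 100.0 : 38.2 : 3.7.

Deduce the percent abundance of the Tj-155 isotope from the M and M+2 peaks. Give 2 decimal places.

16.04%

Write p for the Tj-153 fraction. I(M+2)/I(M) = [C(2,1)·p^1·(1−p)] / p^2 = 2·(1−p)/p = 38.2/100.0 = 0.3820
(1−p)/p = 0.3820/2 = 0.1910  ⇒  p = 1/(1 + 0.1910) = 0.8396
Tj-153: 83.96%, Tj-155: 16.04%.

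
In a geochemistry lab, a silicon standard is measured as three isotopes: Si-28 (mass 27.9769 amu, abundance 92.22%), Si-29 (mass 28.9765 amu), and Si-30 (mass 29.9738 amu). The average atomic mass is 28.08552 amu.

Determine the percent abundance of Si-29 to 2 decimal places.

The remaining 7.78% is split between Si-29 (fraction x) and Si-30 (fraction 0.0778 − x).
Substituting: 28.9765x + 29.9738(0.0778 − x) = 2.28522282
(28.9765 − 29.9738)x = -0.04673882  ⇒  x = 0.04687, y = 0.03093
Si-29: 4.69%, Si-30: 3.09%.

4.69%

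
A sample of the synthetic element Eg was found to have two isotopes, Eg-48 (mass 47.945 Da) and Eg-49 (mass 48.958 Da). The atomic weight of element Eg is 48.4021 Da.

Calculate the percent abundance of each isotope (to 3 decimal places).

Let x be the fractional abundance of Eg-48; then Eg-49 has abundance 1 − x.
47.945·x + 48.958·(1 − x) = 48.4021
(47.945 − 48.958)·x = 48.4021 − 48.958
x = -0.5559 / -1.013 = 0.54877 → 54.877% Eg-48, 45.123% Eg-49.

Eg-48: 54.877%, Eg-49: 45.123%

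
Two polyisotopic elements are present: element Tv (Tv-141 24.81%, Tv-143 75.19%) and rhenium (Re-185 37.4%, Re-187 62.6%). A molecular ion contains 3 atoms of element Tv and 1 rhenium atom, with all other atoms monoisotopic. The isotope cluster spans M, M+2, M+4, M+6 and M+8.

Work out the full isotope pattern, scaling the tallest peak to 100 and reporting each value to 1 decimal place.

1.4 : 14.6 : 57.8 : 100.0 : 63.0

Element Tv pattern (n=3): 0.01527145 : 0.13884648 : 0.42079269 : 0.42508938
Rhenium pattern (n=1): 0.3740 : 0.6260
Convolve the two distributions (both contribute in 2-u steps):
  M: 0.01527145×0.3740 = 0.005712
  M+2: 0.01527145×0.6260 + 0.13884648×0.3740 = 0.061489
  M+4: 0.13884648×0.6260 + 0.42079269×0.3740 = 0.244294
  M+6: 0.42079269×0.6260 + 0.42508938×0.3740 = 0.422400
  M+8: 0.42508938×0.6260 = 0.266106
Scale to base peak (0.422400) = 100: 1.4 : 14.6 : 57.8 : 100.0 : 63.0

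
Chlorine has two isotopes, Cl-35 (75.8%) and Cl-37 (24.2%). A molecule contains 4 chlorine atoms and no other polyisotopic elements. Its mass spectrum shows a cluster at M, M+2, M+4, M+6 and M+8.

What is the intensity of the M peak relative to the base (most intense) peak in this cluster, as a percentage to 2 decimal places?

Term probabilities: M 0.3301, M+2 0.4216, M+4 0.2019, M+6 0.0430, M+8 0.0034. Base peak = M+2.
P(M+2) = C(4,1) × 0.758^3 × 0.242^1 = 4 × 0.43551951 × 0.2420 = 0.421583 (base)
P(M) = C(4,0) × 0.758^4 × 0.242^0 = 1 × 0.33012379 × 1.0000 = 0.330124
Relative intensity = 0.330124 / 0.421583 × 100 = 78.31

78.31%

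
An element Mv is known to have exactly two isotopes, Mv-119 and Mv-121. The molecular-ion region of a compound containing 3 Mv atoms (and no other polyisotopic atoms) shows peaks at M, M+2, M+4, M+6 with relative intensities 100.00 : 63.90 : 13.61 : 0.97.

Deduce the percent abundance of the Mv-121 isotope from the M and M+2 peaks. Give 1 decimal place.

Let p = fractional abundance of Mv-119. I(M+2)/I(M) = [C(3,1)·p^2·(1−p)] / p^3 = 3·(1−p)/p = 63.90/100.00 = 0.6390
(1−p)/p = 0.6390/3 = 0.2130  ⇒  p = 1/(1 + 0.2130) = 0.8244
Mv-119: 82.4%, Mv-121: 17.6%.

17.6%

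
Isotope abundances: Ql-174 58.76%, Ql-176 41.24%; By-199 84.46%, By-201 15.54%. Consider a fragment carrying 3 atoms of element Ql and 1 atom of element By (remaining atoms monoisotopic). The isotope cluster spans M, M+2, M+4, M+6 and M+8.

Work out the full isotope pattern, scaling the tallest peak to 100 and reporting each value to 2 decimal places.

43.68 : 100.00 : 81.46 : 26.98 : 2.78

Element Ql pattern (n=3): 0.20288286 : 0.4271727 : 0.29980602 : 0.07013842
Element By pattern (n=1): 0.8446 : 0.1554
Convolve the two distributions (both contribute in 2-u steps):
  M: 0.20288286×0.8446 = 0.171355
  M+2: 0.20288286×0.1554 + 0.4271727×0.8446 = 0.392318
  M+4: 0.4271727×0.1554 + 0.29980602×0.8446 = 0.319599
  M+6: 0.29980602×0.1554 + 0.07013842×0.8446 = 0.105829
  M+8: 0.07013842×0.1554 = 0.010900
Scale to base peak (0.392318) = 100: 43.68 : 100.00 : 81.46 : 26.98 : 2.78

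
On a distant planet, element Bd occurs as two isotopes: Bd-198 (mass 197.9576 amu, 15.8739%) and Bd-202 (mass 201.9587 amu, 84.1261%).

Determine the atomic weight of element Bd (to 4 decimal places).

201.3236 amu

Weight each isotope mass by its fractional abundance: 0.158739 × 197.9576 + 0.841261 × 201.9587
= 31.42359 + 169.89998 = 201.32357 amu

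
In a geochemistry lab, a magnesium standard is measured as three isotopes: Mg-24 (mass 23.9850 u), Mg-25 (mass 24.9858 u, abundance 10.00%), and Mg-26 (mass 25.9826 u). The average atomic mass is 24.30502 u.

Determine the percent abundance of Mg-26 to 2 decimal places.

11.01%

The remaining 90.00% is split between Mg-24 (fraction x) and Mg-26 (fraction 0.9000 − x).
Substituting: 23.9850x + 25.9826(0.9000 − x) = 21.80644
(23.9850 − 25.9826)x = -1.5779  ⇒  x = 0.78990, y = 0.11010
Mg-24: 78.99%, Mg-26: 11.01%.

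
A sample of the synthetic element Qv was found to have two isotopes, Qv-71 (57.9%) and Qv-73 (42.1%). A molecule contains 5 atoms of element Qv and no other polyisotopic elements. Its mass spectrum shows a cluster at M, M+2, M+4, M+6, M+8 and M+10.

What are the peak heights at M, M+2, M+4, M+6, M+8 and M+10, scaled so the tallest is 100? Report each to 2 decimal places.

18.91 : 68.76 : 100.00 : 72.71 : 26.43 : 3.84

Each Qv atom is independently Qv-71 (p = 0.579) or Qv-73 (q = 0.421); the cluster is the binomial expansion (p + q)^5.
P(M) = 0.579^5 = 0.065072
P(M+2) = 5 × 0.579^4 × 0.421^1 = 0.236574
P(M+4) = 10 × 0.579^3 × 0.421^2 = 0.344033
P(M+6) = 10 × 0.579^2 × 0.421^3 = 0.250152
P(M+8) = 5 × 0.579^1 × 0.421^4 = 0.090945
P(M+10) = 0.421^5 = 0.013225
The M+4 peak is largest (0.344033); scaling to 100 gives 18.91 : 68.76 : 100.00 : 72.71 : 26.43 : 3.84.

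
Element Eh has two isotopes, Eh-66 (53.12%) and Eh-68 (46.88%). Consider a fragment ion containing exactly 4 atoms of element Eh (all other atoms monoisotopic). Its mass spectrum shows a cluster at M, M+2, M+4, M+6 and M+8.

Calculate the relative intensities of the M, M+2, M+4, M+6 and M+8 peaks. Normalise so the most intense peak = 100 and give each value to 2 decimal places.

21.40 : 75.54 : 100.00 : 58.84 : 12.98

Each Eh atom is independently Eh-66 (p = 0.5312) or Eh-68 (q = 0.4688); the cluster is the binomial expansion (p + q)^4.
P(M) = 0.5312^4 = 0.079622
P(M+2) = 4 × 0.5312^3 × 0.4688^1 = 0.281075
P(M+4) = 6 × 0.5312^2 × 0.4688^2 = 0.372085
P(M+6) = 4 × 0.5312^1 × 0.4688^3 = 0.218918
P(M+8) = 0.4688^4 = 0.048300
The M+4 peak is largest (0.372085); scaling to 100 gives 21.40 : 75.54 : 100.00 : 58.84 : 12.98.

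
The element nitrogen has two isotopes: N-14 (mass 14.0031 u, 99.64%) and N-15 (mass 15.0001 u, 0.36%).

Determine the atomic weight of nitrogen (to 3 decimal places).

14.007 u

The abundance-weighted mean is 0.9964 × 14.0031 + 0.0036 × 15.0001
= 13.95269 + 0.05400 = 14.00669 u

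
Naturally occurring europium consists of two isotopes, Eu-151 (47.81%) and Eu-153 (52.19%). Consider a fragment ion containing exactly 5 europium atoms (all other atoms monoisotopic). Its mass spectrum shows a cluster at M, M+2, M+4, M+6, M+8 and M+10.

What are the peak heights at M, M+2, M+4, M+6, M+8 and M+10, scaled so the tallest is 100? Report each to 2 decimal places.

7.69 : 41.96 : 91.61 : 100.00 : 54.58 : 11.92

Expanding (0.4781 + 0.5219)^5:
P(M) = 0.4781^5 = 0.024980
P(M+2) = 5 × 0.4781^4 × 0.5219^1 = 0.136343
P(M+4) = 10 × 0.4781^3 × 0.5219^2 = 0.297667
P(M+6) = 10 × 0.4781^2 × 0.5219^3 = 0.324937
P(M+8) = 5 × 0.4781^1 × 0.5219^4 = 0.177353
P(M+10) = 0.5219^5 = 0.038720
The M+6 peak is largest (0.324937); scaling to 100 gives 7.69 : 41.96 : 91.61 : 100.00 : 54.58 : 11.92.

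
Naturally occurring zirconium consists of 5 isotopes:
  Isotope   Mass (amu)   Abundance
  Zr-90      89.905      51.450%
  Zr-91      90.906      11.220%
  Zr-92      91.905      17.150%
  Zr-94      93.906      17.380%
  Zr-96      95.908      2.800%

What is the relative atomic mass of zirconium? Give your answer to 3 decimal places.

Weight each isotope mass by its fractional abundance: 0.51450 × 89.905 + 0.11220 × 90.906 + 0.17150 × 91.905 + 0.17380 × 93.906 + 0.02800 × 95.908
= 46.2561 + 10.1997 + 15.7617 + 16.3209 + 2.6854 = 91.2238 amu

91.224 amu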